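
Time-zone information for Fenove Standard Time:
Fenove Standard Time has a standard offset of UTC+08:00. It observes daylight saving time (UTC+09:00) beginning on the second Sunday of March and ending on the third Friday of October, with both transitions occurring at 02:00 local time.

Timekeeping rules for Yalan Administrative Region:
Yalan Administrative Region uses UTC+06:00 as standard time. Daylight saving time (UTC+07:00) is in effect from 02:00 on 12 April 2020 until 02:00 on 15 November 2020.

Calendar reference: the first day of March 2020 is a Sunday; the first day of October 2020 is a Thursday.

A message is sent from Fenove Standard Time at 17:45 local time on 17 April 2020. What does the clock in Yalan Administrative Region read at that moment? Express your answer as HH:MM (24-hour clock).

15:45

1 March 2020 is a Sunday, so the first Sunday is March 1 and the second is March 8.
1 October 2020 is a Thursday, so the first Friday is October 2 and the third is October 16.
17 April 2020 falls between 8 March and 16 October, so daylight saving is in effect and Fenove Standard Time is at UTC+09:00.
17:45 Fenove Standard Time − 9h = 08:45 UTC.
At the standard offset (UTC+06:00), 08:45 UTC + 6h = 14:45 Yalan Administrative Region standard time.
The standard-time date in Yalan Administrative Region, 17 April 2020, falls between 12 April and 15 November, so daylight saving is in effect and Yalan Administrative Region is at UTC+07:00.
08:45 UTC + 7h = 15:45 Yalan Administrative Region.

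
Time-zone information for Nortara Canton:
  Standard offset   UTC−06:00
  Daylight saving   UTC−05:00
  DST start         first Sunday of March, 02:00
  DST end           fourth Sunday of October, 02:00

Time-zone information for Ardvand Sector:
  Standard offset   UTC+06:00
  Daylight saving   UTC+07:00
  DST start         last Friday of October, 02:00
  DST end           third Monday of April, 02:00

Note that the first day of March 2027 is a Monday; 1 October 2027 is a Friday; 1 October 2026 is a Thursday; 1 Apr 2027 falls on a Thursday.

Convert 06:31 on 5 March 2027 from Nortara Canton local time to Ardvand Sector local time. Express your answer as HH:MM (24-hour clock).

19:31

1 March 2027 is a Monday, so the first Sunday is March 7.
1 October 2027 is a Friday, so the first Sunday is October 3 and the fourth is October 24.
5 March 2027 is outside the daylight-saving period (7 March – 24 October), so Nortara Canton is on standard time, UTC−06:00.
06:31 Nortara Canton + 6h = 12:31 UTC.
1 October 2026 is a Thursday, so Fridays fall on 2, 9, 16, 23, 30; the last is October 30.
1 April 2027 is a Thursday, so the first Monday is April 5 and the third is April 19.
At the standard offset (UTC+06:00), 12:31 UTC + 6h = 18:31 Ardvand Sector standard time.
Daylight saving runs 30 October 2026 – 19 April 2027; the standard-time date in Ardvand Sector, 5 March 2027, is inside that window, so Ardvand Sector is at UTC+07:00.
12:31 UTC + 7h = 19:31 Ardvand Sector.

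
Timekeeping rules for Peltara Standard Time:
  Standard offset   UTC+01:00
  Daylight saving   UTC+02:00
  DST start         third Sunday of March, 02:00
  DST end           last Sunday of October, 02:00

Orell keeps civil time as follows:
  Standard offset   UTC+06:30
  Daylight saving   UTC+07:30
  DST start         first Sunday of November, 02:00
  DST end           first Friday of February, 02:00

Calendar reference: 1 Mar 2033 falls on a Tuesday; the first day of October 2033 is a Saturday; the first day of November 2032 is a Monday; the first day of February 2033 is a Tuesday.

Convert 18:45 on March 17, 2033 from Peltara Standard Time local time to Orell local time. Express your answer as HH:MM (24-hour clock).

1 March 2033 is a Tuesday, so the first Sunday is March 6 and the third is March 20.
1 October 2033 is a Saturday, so Sundays fall on 2, 9, 16, 23, 30; the last is October 30.
March 17, 2033 is outside the daylight-saving period (20 March – 30 October), so Peltara Standard Time is on standard time, UTC+01:00.
18:45 Peltara Standard Time − 1h = 17:45 UTC.
1 November 2032 is a Monday, so the first Sunday is November 7.
1 February 2033 is a Tuesday, so the first Friday is February 4.
At the standard offset (UTC+06:30), 17:45 UTC + 6h30m = 00:15 Orell standard time (rolling into the next day, 18 March 2033).
Daylight saving runs 7 November 2032 – 4 February 2033; the standard-time date in Orell, March 18, 2033, is outside that window, so Orell is on standard time at UTC+06:30.
17:45 UTC + 6h30m = 00:15 Orell (rolling into the next day, 18 March 2033).

00:15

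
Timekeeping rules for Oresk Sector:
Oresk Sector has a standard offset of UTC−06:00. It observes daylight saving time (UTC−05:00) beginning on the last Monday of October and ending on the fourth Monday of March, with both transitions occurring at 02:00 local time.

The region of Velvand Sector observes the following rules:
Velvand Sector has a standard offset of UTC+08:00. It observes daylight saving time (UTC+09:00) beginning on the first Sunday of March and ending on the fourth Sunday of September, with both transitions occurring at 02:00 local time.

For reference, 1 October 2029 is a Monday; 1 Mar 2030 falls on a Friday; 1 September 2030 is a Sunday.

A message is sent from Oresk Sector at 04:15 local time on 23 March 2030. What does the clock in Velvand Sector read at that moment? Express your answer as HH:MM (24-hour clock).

18:15

1 October 2029 is a Monday, so Mondays fall on 1, 8, 15, 22, 29; the last is October 29.
1 March 2030 is a Friday, so the first Monday is March 4 and the fourth is March 25.
23 March 2030 falls between 29 October 2029 and 25 March 2030, so daylight saving is in effect and Oresk Sector is at UTC−05:00.
04:15 Oresk Sector + 5h = 09:15 UTC.
1 March 2030 is a Friday, so the first Sunday is March 3.
1 September 2030 is a Sunday, so the first Sunday is September 1 and the fourth is September 22.
At the standard offset (UTC+08:00), 09:15 UTC + 8h = 17:15 Velvand Sector standard time.
Daylight saving runs 3 March – 22 September; the standard-time date in Velvand Sector, 23 March 2030, is inside that window, so Velvand Sector is at UTC+09:00.
09:15 UTC + 9h = 18:15 Velvand Sector.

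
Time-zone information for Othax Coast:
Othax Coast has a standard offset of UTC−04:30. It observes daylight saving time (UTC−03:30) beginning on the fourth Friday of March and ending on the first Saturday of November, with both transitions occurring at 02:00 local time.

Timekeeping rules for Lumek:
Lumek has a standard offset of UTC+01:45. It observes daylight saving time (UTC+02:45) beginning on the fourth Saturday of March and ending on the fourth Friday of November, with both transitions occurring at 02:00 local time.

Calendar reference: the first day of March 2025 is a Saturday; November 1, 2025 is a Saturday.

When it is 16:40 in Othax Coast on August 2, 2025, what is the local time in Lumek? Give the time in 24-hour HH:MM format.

1 March 2025 is a Saturday, so the first Friday is March 7 and the fourth is March 28.
1 November 2025 is a Saturday, so the first Saturday is November 1.
Daylight saving runs 28 March – 1 November; August 2, 2025 is inside that window, so Othax Coast is at UTC−03:30.
16:40 Othax Coast + 3h30m = 20:10 UTC.
1 March 2025 is a Saturday, so the first Saturday is March 1 and the fourth is March 22.
1 November 2025 is a Saturday, so the first Friday is November 7 and the fourth is November 28.
At the standard offset (UTC+01:45), 20:10 UTC + 1h45m = 21:55 Lumek standard time.
The standard-time date in Lumek, August 2, 2025, lies within the daylight-saving period (22 March – 28 November), so Lumek is on daylight time, UTC+02:45.
20:10 UTC + 2h45m = 22:55 Lumek.

22:55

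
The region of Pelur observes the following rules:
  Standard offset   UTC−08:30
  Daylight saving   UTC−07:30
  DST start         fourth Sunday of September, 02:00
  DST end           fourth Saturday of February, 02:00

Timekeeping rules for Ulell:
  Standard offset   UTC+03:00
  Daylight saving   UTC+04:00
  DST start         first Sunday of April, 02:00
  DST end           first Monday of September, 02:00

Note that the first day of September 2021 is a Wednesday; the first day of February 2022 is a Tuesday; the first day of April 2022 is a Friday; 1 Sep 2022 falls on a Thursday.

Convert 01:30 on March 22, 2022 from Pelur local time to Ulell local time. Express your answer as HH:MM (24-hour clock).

13:00

1 September 2021 is a Wednesday, so the first Sunday is September 5 and the fourth is September 26.
1 February 2022 is a Tuesday, so the first Saturday is February 5 and the fourth is February 26.
Daylight saving runs 26 September 2021 – 26 February 2022; March 22, 2022 is outside that window, so Pelur is on standard time at UTC−08:30.
01:30 Pelur + 8h30m = 10:00 UTC.
1 April 2022 is a Friday, so the first Sunday is April 3.
1 September 2022 is a Thursday, so the first Monday is September 5.
At the standard offset (UTC+03:00), 10:00 UTC + 3h = 13:00 Ulell standard time.
Daylight saving runs 3 April – 5 September; the standard-time date in Ulell, March 22, 2022, is outside that window, so Ulell is on standard time at UTC+03:00.
10:00 UTC + 3h = 13:00 Ulell.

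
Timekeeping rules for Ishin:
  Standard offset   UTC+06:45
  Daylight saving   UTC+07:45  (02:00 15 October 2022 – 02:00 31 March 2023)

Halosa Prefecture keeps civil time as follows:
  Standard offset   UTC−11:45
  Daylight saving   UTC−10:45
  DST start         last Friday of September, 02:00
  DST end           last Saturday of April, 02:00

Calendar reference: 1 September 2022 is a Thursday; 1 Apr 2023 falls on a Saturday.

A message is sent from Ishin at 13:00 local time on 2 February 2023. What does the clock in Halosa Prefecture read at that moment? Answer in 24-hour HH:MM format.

Daylight saving runs 15 October 2022 – 31 March 2023; 2 February 2023 is inside that window, so Ishin is at UTC+07:45.
13:00 Ishin − 7h45m = 05:15 UTC.
1 September 2022 is a Thursday, so Fridays fall on 2, 9, 16, 23, 30; the last is September 30.
1 April 2023 is a Saturday, so Saturdays fall on 1, 8, 15, 22, 29; the last is April 29.
At the standard offset (UTC−11:45), 05:15 UTC − 11h45m = 17:30 Halosa Prefecture standard time (rolling into the previous day, 1 February 2023).
The standard-time date in Halosa Prefecture, 1 February 2023, lies within the daylight-saving period (30 September 2022 – 29 April 2023), so Halosa Prefecture is on daylight time, UTC−10:45.
05:15 UTC − 10h45m = 18:30 Halosa Prefecture (rolling into the previous day, 1 February 2023).

18:30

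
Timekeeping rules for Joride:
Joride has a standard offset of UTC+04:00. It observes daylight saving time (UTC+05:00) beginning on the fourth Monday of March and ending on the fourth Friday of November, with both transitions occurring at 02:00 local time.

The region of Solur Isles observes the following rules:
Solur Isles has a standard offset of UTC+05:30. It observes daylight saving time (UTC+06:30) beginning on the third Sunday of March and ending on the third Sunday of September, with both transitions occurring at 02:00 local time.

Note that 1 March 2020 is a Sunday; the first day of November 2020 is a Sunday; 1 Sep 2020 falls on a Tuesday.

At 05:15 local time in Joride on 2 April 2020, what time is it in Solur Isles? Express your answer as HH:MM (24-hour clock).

06:45

1 March 2020 is a Sunday, so the first Monday is March 2 and the fourth is March 23.
1 November 2020 is a Sunday, so the first Friday is November 6 and the fourth is November 27.
2 April 2020 lies within the daylight-saving period (23 March – 27 November), so Joride is on daylight time, UTC+05:00.
05:15 Joride − 5h = 00:15 UTC.
1 March 2020 is a Sunday, so the first Sunday is March 1 and the third is March 15.
1 September 2020 is a Tuesday, so the first Sunday is September 6 and the third is September 20.
At the standard offset (UTC+05:30), 00:15 UTC + 5h30m = 05:45 Solur Isles standard time.
The standard-time date in Solur Isles, 2 April 2020, lies within the daylight-saving period (15 March – 20 September), so Solur Isles is on daylight time, UTC+06:30.
00:15 UTC + 6h30m = 06:45 Solur Isles.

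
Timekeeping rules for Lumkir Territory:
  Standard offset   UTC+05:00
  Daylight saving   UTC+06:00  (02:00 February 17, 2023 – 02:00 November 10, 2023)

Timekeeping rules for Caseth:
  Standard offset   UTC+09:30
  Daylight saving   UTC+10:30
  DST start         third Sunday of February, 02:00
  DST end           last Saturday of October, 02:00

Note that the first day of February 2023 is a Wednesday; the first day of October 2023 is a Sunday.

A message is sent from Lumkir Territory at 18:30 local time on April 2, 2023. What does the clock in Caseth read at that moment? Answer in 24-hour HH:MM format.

Daylight saving runs 17 February – 10 November; April 2, 2023 is inside that window, so Lumkir Territory is at UTC+06:00.
18:30 Lumkir Territory − 6h = 12:30 UTC.
1 February 2023 is a Wednesday, so the first Sunday is February 5 and the third is February 19.
1 October 2023 is a Sunday, so Saturdays fall on 7, 14, 21, 28; the last is October 28.
At the standard offset (UTC+09:30), 12:30 UTC + 9h30m = 22:00 Caseth standard time.
Daylight saving runs 19 February – 28 October; the standard-time date in Caseth, April 2, 2023, is inside that window, so Caseth is at UTC+10:30.
12:30 UTC + 10h30m = 23:00 Caseth.

23:00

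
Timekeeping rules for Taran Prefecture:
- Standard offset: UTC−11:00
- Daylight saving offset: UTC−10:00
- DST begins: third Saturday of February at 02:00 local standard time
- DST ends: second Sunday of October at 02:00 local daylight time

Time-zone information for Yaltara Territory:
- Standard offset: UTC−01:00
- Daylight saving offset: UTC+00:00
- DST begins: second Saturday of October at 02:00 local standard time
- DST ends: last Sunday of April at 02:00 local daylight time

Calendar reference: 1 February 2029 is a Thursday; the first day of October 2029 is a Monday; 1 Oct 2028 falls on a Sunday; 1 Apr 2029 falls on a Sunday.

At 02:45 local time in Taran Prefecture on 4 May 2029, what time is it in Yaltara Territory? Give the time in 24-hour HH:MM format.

1 February 2029 is a Thursday, so the first Saturday is February 3 and the third is February 17.
1 October 2029 is a Monday, so the first Sunday is October 7 and the second is October 14.
Daylight saving runs 17 February – 14 October; 4 May 2029 is inside that window, so Taran Prefecture is at UTC−10:00.
02:45 Taran Prefecture + 10h = 12:45 UTC.
1 October 2028 is a Sunday, so the first Saturday is October 7 and the second is October 14.
1 April 2029 is a Sunday, so Sundays fall on 1, 8, 15, 22, 29; the last is April 29.
At the standard offset (UTC−01:00), 12:45 UTC − 1h = 11:45 Yaltara Territory standard time.
The standard-time date in Yaltara Territory, 4 May 2029, is outside the daylight-saving period (14 October 2028 – 29 April 2029), so Yaltara Territory is on standard time, UTC−01:00.
12:45 UTC − 1h = 11:45 Yaltara Territory.

11:45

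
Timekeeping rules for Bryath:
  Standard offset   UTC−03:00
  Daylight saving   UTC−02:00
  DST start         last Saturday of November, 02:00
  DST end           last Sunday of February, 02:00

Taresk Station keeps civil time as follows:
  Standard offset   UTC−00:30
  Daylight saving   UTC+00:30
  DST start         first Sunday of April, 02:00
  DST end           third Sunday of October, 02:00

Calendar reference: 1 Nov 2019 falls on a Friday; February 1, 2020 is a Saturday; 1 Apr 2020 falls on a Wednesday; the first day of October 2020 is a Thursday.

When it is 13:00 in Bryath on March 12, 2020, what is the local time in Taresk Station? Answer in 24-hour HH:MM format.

1 November 2019 is a Friday, so Saturdays fall on 2, 9, 16, 23, 30; the last is November 30.
1 February 2020 is a Saturday, so Sundays fall on 2, 9, 16, 23; the last is February 23.
March 12, 2020 is outside the daylight-saving period (30 November 2019 – 23 February 2020), so Bryath is on standard time, UTC−03:00.
13:00 Bryath + 3h = 16:00 UTC.
1 April 2020 is a Wednesday, so the first Sunday is April 5.
1 October 2020 is a Thursday, so the first Sunday is October 4 and the third is October 18.
At the standard offset (UTC−00:30), 16:00 UTC − 0h30m = 15:30 Taresk Station standard time.
The standard-time date in Taresk Station, March 12, 2020, is outside the daylight-saving period (5 April – 18 October), so Taresk Station is on standard time, UTC−00:30.
16:00 UTC − 0h30m = 15:30 Taresk Station.

15:30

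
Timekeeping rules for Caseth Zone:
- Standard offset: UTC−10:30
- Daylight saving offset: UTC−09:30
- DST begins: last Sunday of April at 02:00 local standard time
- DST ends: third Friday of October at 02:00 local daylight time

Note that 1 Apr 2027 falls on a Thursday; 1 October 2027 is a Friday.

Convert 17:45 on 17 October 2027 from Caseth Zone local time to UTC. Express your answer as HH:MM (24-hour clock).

04:15

1 April 2027 is a Thursday, so Sundays fall on 4, 11, 18, 25; the last is April 25.
1 October 2027 is a Friday, so the first Friday is October 1 and the third is October 15.
Daylight saving runs 25 April – 15 October; 17 October 2027 is outside that window, so Caseth Zone is on standard time at UTC−10:30.
17:45 local + 10h30m = 04:15 UTC (rolling into the next day, 18 October 2027).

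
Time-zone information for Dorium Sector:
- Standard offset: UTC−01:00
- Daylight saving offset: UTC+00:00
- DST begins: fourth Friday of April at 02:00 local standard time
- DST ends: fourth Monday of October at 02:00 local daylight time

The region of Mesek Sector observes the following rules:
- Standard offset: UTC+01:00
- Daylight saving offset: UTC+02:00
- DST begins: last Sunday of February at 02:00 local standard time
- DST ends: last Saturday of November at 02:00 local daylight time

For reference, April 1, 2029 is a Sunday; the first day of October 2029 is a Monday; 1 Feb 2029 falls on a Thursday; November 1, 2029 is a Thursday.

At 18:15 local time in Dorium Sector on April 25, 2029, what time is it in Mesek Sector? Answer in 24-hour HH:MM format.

21:15

1 April 2029 is a Sunday, so the first Friday is April 6 and the fourth is April 27.
1 October 2029 is a Monday, so the first Monday is October 1 and the fourth is October 22.
Daylight saving runs 27 April – 22 October; April 25, 2029 is outside that window, so Dorium Sector is on standard time at UTC−01:00.
18:15 Dorium Sector + 1h = 19:15 UTC.
1 February 2029 is a Thursday, so Sundays fall on 4, 11, 18, 25; the last is February 25.
1 November 2029 is a Thursday, so Saturdays fall on 3, 10, 17, 24; the last is November 24.
At the standard offset (UTC+01:00), 19:15 UTC + 1h = 20:15 Mesek Sector standard time.
The standard-time date in Mesek Sector, April 25, 2029, lies within the daylight-saving period (25 February – 24 November), so Mesek Sector is on daylight time, UTC+02:00.
19:15 UTC + 2h = 21:15 Mesek Sector.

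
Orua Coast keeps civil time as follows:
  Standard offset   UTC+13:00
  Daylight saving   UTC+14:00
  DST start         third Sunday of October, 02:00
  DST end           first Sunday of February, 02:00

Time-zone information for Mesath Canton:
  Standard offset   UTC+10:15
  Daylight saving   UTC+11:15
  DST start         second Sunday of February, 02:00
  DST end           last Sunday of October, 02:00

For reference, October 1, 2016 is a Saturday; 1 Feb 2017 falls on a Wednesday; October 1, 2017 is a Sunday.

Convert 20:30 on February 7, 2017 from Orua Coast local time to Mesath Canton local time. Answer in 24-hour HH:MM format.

17:45

1 October 2016 is a Saturday, so the first Sunday is October 2 and the third is October 16.
1 February 2017 is a Wednesday, so the first Sunday is February 5.
February 7, 2017 is outside the daylight-saving period (16 October 2016 – 5 February 2017), so Orua Coast is on standard time, UTC+13:00.
20:30 Orua Coast − 13h = 07:30 UTC.
1 February 2017 is a Wednesday, so the first Sunday is February 5 and the second is February 12.
1 October 2017 is a Sunday, so Sundays fall on 1, 8, 15, 22, 29; the last is October 29.
At the standard offset (UTC+10:15), 07:30 UTC + 10h15m = 17:45 Mesath Canton standard time.
Daylight saving runs 12 February – 29 October; the standard-time date in Mesath Canton, February 7, 2017, is outside that window, so Mesath Canton is on standard time at UTC+10:15.
07:30 UTC + 10h15m = 17:45 Mesath Canton.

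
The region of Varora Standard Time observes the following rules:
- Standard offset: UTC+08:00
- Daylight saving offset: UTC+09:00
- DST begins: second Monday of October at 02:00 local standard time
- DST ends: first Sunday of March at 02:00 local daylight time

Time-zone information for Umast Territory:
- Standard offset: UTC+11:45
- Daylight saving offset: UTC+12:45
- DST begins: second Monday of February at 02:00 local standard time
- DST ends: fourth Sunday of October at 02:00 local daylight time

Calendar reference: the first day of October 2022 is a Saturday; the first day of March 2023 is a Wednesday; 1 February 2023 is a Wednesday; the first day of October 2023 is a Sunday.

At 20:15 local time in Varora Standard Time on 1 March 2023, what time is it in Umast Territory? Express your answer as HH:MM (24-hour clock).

00:00

1 October 2022 is a Saturday, so the first Monday is October 3 and the second is October 10.
1 March 2023 is a Wednesday, so the first Sunday is March 5.
1 March 2023 lies within the daylight-saving period (10 October 2022 – 5 March 2023), so Varora Standard Time is on daylight time, UTC+09:00.
20:15 Varora Standard Time − 9h = 11:15 UTC.
1 February 2023 is a Wednesday, so the first Monday is February 6 and the second is February 13.
1 October 2023 is a Sunday, so the first Sunday is October 1 and the fourth is October 22.
At the standard offset (UTC+11:45), 11:15 UTC + 11h45m = 23:00 Umast Territory standard time.
The standard-time date in Umast Territory, 1 March 2023, lies within the daylight-saving period (13 February – 22 October), so Umast Territory is on daylight time, UTC+12:45.
11:15 UTC + 12h45m = 00:00 Umast Territory (rolling into the next day, 2 March 2023).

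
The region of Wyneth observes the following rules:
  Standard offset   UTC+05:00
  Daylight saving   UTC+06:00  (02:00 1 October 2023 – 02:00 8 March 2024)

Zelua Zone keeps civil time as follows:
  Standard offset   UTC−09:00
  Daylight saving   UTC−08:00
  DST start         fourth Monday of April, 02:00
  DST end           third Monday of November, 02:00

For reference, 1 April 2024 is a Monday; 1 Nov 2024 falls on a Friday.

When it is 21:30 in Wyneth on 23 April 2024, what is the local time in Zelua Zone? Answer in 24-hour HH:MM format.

08:30

23 April 2024 does not fall between 1 October 2023 and 8 March 2024, so daylight saving is not in effect and Wyneth is at UTC+05:00.
21:30 Wyneth − 5h = 16:30 UTC.
1 April 2024 is a Monday, so the first Monday is April 1 and the fourth is April 22.
1 November 2024 is a Friday, so the first Monday is November 4 and the third is November 18.
At the standard offset (UTC−09:00), 16:30 UTC − 9h = 07:30 Zelua Zone standard time.
Daylight saving runs 22 April – 18 November; the standard-time date in Zelua Zone, 23 April 2024, is inside that window, so Zelua Zone is at UTC−08:00.
16:30 UTC − 8h = 08:30 Zelua Zone.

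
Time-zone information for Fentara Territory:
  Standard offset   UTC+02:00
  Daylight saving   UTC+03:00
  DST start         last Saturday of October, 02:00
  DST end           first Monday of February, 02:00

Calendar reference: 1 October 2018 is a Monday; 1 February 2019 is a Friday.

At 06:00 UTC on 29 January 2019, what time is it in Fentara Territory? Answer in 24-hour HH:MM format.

09:00

1 October 2018 is a Monday, so Saturdays fall on 6, 13, 20, 27; the last is October 27.
1 February 2019 is a Friday, so the first Monday is February 4.
At the standard offset (UTC+02:00), 06:00 UTC + 2h = 08:00 Fentara Territory standard time.
The standard-time date in Fentara Territory, 29 January 2019, falls between 27 October 2018 and 4 February 2019, so daylight saving is in effect and Fentara Territory is at UTC+03:00.
06:00 UTC + 3h = 09:00 local.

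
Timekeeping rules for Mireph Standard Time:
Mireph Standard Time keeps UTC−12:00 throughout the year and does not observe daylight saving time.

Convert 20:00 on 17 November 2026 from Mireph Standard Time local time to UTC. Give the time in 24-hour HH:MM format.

08:00

Mireph Standard Time has no daylight saving, so its offset is UTC−12:00 year-round.
20:00 local + 12h = 08:00 UTC (rolling into the next day, 18 November 2026).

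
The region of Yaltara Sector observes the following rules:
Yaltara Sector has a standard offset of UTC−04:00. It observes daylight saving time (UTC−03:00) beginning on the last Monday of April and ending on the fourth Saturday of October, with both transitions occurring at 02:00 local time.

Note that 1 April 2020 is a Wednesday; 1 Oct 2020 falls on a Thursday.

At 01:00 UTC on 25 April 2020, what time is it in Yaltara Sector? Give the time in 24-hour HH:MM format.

1 April 2020 is a Wednesday, so Mondays fall on 6, 13, 20, 27; the last is April 27.
1 October 2020 is a Thursday, so the first Saturday is October 3 and the fourth is October 24.
At the standard offset (UTC−04:00), 01:00 UTC − 4h = 21:00 Yaltara Sector standard time (rolling into the previous day, 24 April 2020).
Daylight saving runs 27 April – 24 October; the standard-time date in Yaltara Sector, 24 April 2020, is outside that window, so Yaltara Sector is on standard time at UTC−04:00.
01:00 UTC − 4h = 21:00 local (rolling into the previous day, 24 April 2020).

21:00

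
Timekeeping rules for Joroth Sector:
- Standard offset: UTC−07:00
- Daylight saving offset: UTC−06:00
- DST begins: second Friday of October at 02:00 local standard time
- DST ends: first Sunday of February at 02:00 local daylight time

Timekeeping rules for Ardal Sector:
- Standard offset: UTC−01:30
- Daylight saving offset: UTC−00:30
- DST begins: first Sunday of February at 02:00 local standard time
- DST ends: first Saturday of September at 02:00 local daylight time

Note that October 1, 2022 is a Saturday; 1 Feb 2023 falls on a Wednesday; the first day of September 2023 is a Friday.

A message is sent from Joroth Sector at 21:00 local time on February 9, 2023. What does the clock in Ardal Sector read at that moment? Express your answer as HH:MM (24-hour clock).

1 October 2022 is a Saturday, so the first Friday is October 7 and the second is October 14.
1 February 2023 is a Wednesday, so the first Sunday is February 5.
Daylight saving runs 14 October 2022 – 5 February 2023; February 9, 2023 is outside that window, so Joroth Sector is on standard time at UTC−07:00.
21:00 Joroth Sector + 7h = 04:00 UTC (rolling into the next day, 10 February 2023).
1 February 2023 is a Wednesday, so the first Sunday is February 5.
1 September 2023 is a Friday, so the first Saturday is September 2.
At the standard offset (UTC−01:30), 04:00 UTC − 1h30m = 02:30 Ardal Sector standard time.
The standard-time date in Ardal Sector, February 10, 2023, falls between 5 February and 2 September, so daylight saving is in effect and Ardal Sector is at UTC−00:30.
04:00 UTC − 0h30m = 03:30 Ardal Sector.

03:30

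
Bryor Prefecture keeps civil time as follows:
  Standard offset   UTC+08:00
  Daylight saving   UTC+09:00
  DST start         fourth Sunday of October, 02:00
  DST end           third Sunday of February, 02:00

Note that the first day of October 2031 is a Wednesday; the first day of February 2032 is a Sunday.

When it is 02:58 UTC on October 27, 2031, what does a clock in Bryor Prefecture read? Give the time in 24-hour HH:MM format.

1 October 2031 is a Wednesday, so the first Sunday is October 5 and the fourth is October 26.
1 February 2032 is a Sunday, so the first Sunday is February 1 and the third is February 15.
At the standard offset (UTC+08:00), 02:58 UTC + 8h = 10:58 Bryor Prefecture standard time.
The standard-time date in Bryor Prefecture, October 27, 2031, falls between 26 October 2031 and 15 February 2032, so daylight saving is in effect and Bryor Prefecture is at UTC+09:00.
02:58 UTC + 9h = 11:58 local.

11:58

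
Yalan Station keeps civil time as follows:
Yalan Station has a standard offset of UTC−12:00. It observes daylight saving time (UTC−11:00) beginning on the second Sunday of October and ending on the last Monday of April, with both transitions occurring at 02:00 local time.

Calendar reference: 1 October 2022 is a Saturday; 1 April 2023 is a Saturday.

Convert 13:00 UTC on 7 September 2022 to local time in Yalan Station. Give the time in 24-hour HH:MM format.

1 October 2022 is a Saturday, so the first Sunday is October 2 and the second is October 9.
1 April 2023 is a Saturday, so Mondays fall on 3, 10, 17, 24; the last is April 24.
At the standard offset (UTC−12:00), 13:00 UTC − 12h = 01:00 Yalan Station standard time.
The standard-time date in Yalan Station, 7 September 2022, does not fall between 9 October 2022 and 24 April 2023, so daylight saving is not in effect and Yalan Station is at UTC−12:00.
13:00 UTC − 12h = 01:00 local.

01:00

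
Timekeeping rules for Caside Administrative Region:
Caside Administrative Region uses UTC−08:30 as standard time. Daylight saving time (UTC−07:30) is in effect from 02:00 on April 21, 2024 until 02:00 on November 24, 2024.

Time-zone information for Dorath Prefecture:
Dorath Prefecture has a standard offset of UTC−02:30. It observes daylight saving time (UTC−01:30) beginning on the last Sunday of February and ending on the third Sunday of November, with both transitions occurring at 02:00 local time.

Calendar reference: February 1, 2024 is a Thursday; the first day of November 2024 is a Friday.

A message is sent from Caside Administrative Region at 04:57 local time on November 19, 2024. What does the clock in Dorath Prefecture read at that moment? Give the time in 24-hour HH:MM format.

09:57

November 19, 2024 lies within the daylight-saving period (21 April – 24 November), so Caside Administrative Region is on daylight time, UTC−07:30.
04:57 Caside Administrative Region + 7h30m = 12:27 UTC.
1 February 2024 is a Thursday, so Sundays fall on 4, 11, 18, 25; the last is February 25.
1 November 2024 is a Friday, so the first Sunday is November 3 and the third is November 17.
At the standard offset (UTC−02:30), 12:27 UTC − 2h30m = 09:57 Dorath Prefecture standard time.
Daylight saving runs 25 February – 17 November; the standard-time date in Dorath Prefecture, November 19, 2024, is outside that window, so Dorath Prefecture is on standard time at UTC−02:30.
12:27 UTC − 2h30m = 09:57 Dorath Prefecture.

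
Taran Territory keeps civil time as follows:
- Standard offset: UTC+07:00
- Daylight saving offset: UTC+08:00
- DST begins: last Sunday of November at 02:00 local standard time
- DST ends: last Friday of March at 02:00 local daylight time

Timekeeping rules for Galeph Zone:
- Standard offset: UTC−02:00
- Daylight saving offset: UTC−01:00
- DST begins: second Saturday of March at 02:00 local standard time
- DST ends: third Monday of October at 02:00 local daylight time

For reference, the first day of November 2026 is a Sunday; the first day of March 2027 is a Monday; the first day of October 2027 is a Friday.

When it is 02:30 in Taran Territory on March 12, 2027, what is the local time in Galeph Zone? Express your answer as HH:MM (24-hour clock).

16:30

1 November 2026 is a Sunday, so Sundays fall on 1, 8, 15, 22, 29; the last is November 29.
1 March 2027 is a Monday, so Fridays fall on 5, 12, 19, 26; the last is March 26.
March 12, 2027 lies within the daylight-saving period (29 November 2026 – 26 March 2027), so Taran Territory is on daylight time, UTC+08:00.
02:30 Taran Territory − 8h = 18:30 UTC (rolling into the previous day, 11 March 2027).
1 March 2027 is a Monday, so the first Saturday is March 6 and the second is March 13.
1 October 2027 is a Friday, so the first Monday is October 4 and the third is October 18.
At the standard offset (UTC−02:00), 18:30 UTC − 2h = 16:30 Galeph Zone standard time.
Daylight saving runs 13 March – 18 October; the standard-time date in Galeph Zone, March 11, 2027, is outside that window, so Galeph Zone is on standard time at UTC−02:00.
18:30 UTC − 2h = 16:30 Galeph Zone.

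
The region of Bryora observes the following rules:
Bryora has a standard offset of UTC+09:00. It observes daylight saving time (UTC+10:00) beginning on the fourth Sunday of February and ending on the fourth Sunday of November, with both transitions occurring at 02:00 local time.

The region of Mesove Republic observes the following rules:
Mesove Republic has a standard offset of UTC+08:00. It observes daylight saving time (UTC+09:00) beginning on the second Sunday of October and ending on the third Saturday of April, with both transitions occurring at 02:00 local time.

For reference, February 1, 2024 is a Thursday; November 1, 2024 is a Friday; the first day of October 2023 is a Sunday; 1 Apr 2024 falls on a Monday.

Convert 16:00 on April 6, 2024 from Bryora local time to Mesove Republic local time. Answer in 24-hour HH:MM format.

1 February 2024 is a Thursday, so the first Sunday is February 4 and the fourth is February 25.
1 November 2024 is a Friday, so the first Sunday is November 3 and the fourth is November 24.
Daylight saving runs 25 February – 24 November; April 6, 2024 is inside that window, so Bryora is at UTC+10:00.
16:00 Bryora − 10h = 06:00 UTC.
1 October 2023 is a Sunday, so the first Sunday is October 1 and the second is October 8.
1 April 2024 is a Monday, so the first Saturday is April 6 and the third is April 20.
At the standard offset (UTC+08:00), 06:00 UTC + 8h = 14:00 Mesove Republic standard time.
The standard-time date in Mesove Republic, April 6, 2024, falls between 8 October 2023 and 20 April 2024, so daylight saving is in effect and Mesove Republic is at UTC+09:00.
06:00 UTC + 9h = 15:00 Mesove Republic.

15:00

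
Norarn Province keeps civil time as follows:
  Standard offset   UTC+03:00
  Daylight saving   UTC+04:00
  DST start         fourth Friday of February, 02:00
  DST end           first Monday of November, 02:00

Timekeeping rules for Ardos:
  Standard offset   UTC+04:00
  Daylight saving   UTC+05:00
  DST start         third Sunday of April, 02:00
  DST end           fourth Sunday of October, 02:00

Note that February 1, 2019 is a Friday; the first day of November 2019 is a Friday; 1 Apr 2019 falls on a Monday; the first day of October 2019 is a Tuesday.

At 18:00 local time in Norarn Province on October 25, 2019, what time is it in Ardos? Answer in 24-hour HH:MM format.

1 February 2019 is a Friday, so the first Friday is February 1 and the fourth is February 22.
1 November 2019 is a Friday, so the first Monday is November 4.
Daylight saving runs 22 February – 4 November; October 25, 2019 is inside that window, so Norarn Province is at UTC+04:00.
18:00 Norarn Province − 4h = 14:00 UTC.
1 April 2019 is a Monday, so the first Sunday is April 7 and the third is April 21.
1 October 2019 is a Tuesday, so the first Sunday is October 6 and the fourth is October 27.
At the standard offset (UTC+04:00), 14:00 UTC + 4h = 18:00 Ardos standard time.
Daylight saving runs 21 April – 27 October; the standard-time date in Ardos, October 25, 2019, is inside that window, so Ardos is at UTC+05:00.
14:00 UTC + 5h = 19:00 Ardos.

19:00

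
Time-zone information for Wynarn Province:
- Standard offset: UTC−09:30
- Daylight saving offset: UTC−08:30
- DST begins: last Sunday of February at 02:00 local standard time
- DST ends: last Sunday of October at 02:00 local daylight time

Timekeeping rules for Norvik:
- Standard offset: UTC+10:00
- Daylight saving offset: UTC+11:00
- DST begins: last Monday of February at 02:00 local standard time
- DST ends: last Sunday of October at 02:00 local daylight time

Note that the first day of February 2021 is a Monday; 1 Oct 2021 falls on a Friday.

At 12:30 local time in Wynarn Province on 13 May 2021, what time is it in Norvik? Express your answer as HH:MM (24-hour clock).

08:00

1 February 2021 is a Monday, so Sundays fall on 7, 14, 21, 28; the last is February 28.
1 October 2021 is a Friday, so Sundays fall on 3, 10, 17, 24, 31; the last is October 31.
13 May 2021 falls between 28 February and 31 October, so daylight saving is in effect and Wynarn Province is at UTC−08:30.
12:30 Wynarn Province + 8h30m = 21:00 UTC.
1 February 2021 is a Monday, so Mondays fall on 1, 8, 15, 22; the last is February 22.
1 October 2021 is a Friday, so Sundays fall on 3, 10, 17, 24, 31; the last is October 31.
At the standard offset (UTC+10:00), 21:00 UTC + 10h = 07:00 Norvik standard time (rolling into the next day, 14 May 2021).
The standard-time date in Norvik, 14 May 2021, lies within the daylight-saving period (22 February – 31 October), so Norvik is on daylight time, UTC+11:00.
21:00 UTC + 11h = 08:00 Norvik (rolling into the next day, 14 May 2021).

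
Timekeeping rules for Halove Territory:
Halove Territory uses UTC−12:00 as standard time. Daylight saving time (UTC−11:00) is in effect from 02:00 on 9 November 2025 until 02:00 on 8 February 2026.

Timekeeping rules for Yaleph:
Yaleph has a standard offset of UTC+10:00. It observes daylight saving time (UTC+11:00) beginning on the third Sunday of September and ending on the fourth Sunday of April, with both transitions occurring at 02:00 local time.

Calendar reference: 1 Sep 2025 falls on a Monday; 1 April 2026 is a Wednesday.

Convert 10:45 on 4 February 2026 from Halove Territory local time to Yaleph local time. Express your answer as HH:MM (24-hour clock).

08:45

4 February 2026 lies within the daylight-saving period (9 November 2025 – 8 February 2026), so Halove Territory is on daylight time, UTC−11:00.
10:45 Halove Territory + 11h = 21:45 UTC.
1 September 2025 is a Monday, so the first Sunday is September 7 and the third is September 21.
1 April 2026 is a Wednesday, so the first Sunday is April 5 and the fourth is April 26.
At the standard offset (UTC+10:00), 21:45 UTC + 10h = 07:45 Yaleph standard time (rolling into the next day, 5 February 2026).
Daylight saving runs 21 September 2025 – 26 April 2026; the standard-time date in Yaleph, 5 February 2026, is inside that window, so Yaleph is at UTC+11:00.
21:45 UTC + 11h = 08:45 Yaleph (rolling into the next day, 5 February 2026).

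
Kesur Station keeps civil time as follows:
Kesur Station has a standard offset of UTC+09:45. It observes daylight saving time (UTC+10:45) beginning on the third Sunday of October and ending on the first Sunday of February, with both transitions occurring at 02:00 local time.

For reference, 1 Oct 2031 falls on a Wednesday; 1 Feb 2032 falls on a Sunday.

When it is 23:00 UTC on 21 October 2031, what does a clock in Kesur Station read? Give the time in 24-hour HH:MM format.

1 October 2031 is a Wednesday, so the first Sunday is October 5 and the third is October 19.
1 February 2032 is a Sunday, so the first Sunday is February 1.
At the standard offset (UTC+09:45), 23:00 UTC + 9h45m = 08:45 Kesur Station standard time (rolling into the next day, 22 October 2031).
Daylight saving runs 19 October 2031 – 1 February 2032; the standard-time date in Kesur Station, 22 October 2031, is inside that window, so Kesur Station is at UTC+10:45.
23:00 UTC + 10h45m = 09:45 local (rolling into the next day, 22 October 2031).

09:45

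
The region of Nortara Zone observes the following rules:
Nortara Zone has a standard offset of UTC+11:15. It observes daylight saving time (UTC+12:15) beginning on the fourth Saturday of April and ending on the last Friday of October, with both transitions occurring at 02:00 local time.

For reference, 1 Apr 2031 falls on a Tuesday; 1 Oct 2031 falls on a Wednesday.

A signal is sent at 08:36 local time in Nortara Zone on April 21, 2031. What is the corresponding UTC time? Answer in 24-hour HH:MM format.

1 April 2031 is a Tuesday, so the first Saturday is April 5 and the fourth is April 26.
1 October 2031 is a Wednesday, so Fridays fall on 3, 10, 17, 24, 31; the last is October 31.
April 21, 2031 does not fall between 26 April and 31 October, so daylight saving is not in effect and Nortara Zone is at UTC+11:15.
08:36 local − 11h15m = 21:21 UTC (rolling into the previous day, 20 April 2031).

21:21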